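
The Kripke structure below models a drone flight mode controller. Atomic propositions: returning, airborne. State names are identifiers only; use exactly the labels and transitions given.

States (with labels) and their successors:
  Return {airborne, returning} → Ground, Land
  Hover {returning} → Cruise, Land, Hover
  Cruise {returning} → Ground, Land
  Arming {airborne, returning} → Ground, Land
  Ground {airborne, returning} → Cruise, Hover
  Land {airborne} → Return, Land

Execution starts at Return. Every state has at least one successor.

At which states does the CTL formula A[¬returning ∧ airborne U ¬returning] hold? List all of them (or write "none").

{Land}

States satisfying ¬returning ∧ airborne: {Land}.
States satisfying ¬returning: {Land}.
States satisfying A[¬returning ∧ airborne U ¬returning]: {Land}.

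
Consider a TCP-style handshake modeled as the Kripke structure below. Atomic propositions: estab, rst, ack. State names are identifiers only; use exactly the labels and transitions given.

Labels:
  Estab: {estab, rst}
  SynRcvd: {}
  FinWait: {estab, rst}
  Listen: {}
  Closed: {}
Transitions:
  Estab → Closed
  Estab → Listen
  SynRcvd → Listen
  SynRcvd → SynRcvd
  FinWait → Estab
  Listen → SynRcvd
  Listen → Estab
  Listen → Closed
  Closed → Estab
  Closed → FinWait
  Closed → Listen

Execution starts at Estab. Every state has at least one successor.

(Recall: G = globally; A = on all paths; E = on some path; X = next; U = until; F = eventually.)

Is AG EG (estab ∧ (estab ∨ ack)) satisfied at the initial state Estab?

No

States satisfying EG (estab ∧ (estab ∨ ack)): ∅.
States satisfying AG EG (estab ∧ (estab ∨ ack)): ∅.
Closed is reachable from Estab and violates EG (estab ∧ (estab ∨ ack)), so AG fails at Estab.
Estab ∉ Sat(AG EG (estab ∧ (estab ∨ ack))).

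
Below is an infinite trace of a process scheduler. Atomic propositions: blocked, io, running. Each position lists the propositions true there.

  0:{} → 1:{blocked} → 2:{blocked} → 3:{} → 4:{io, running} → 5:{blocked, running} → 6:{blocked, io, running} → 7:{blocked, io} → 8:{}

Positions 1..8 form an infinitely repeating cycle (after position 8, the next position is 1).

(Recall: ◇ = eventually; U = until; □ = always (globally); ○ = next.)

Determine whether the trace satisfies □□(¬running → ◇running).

□(¬running → ◇running) holds at every position 0..8, and those are all positions ever visited, so □□(¬running → ◇running) holds.

Holds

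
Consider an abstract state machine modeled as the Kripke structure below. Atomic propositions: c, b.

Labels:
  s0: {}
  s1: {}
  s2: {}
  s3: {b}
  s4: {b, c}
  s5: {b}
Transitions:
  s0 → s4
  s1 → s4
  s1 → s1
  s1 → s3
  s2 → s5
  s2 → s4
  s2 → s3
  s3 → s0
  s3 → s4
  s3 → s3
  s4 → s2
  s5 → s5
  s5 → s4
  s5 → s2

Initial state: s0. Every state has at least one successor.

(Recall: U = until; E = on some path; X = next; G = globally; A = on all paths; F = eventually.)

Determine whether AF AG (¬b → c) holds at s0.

No

States satisfying AG (¬b → c): ∅.
States satisfying AF AG (¬b → c): ∅.
There is a path from s0 along which AG (¬b → c) never holds.
s0 ∉ Sat(AF AG (¬b → c)).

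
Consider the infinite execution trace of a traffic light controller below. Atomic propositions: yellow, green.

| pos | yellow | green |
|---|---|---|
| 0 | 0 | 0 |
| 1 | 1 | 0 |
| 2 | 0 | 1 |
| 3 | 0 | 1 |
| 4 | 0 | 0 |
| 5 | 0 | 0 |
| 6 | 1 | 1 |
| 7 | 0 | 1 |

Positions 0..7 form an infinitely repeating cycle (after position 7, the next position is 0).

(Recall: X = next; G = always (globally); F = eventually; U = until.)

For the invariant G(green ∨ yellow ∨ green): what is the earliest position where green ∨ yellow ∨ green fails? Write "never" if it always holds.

0

At position 0 the labels are {}, so green ∨ yellow ∨ green is false there. This is the first violation.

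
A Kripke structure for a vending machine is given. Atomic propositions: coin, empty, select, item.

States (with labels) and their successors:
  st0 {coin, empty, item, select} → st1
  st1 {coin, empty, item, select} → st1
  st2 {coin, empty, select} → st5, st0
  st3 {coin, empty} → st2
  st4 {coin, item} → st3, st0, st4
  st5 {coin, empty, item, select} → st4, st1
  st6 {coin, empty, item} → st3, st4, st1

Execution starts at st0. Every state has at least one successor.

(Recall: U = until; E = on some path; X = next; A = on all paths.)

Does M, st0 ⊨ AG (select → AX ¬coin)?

States satisfying select → AX ¬coin: {st3, st4, st6}.
States satisfying AG (select → AX ¬coin): ∅.
st0 is reachable from st0 and violates select → AX ¬coin, so AG fails at st0.
st0 ∉ Sat(AG (select → AX ¬coin)).

Does not hold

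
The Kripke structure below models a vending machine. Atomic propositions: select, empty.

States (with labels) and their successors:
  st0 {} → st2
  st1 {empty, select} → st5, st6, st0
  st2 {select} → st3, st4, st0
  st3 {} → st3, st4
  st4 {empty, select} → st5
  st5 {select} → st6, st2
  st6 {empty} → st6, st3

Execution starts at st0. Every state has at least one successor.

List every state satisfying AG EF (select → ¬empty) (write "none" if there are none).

States satisfying EF (select → ¬empty): {st0, st1, st2, st3, st4, st5, st6}.
States satisfying AG EF (select → ¬empty): {st0, st1, st2, st3, st4, st5, st6}.

{st0, st1, st2, st3, st4, st5, st6}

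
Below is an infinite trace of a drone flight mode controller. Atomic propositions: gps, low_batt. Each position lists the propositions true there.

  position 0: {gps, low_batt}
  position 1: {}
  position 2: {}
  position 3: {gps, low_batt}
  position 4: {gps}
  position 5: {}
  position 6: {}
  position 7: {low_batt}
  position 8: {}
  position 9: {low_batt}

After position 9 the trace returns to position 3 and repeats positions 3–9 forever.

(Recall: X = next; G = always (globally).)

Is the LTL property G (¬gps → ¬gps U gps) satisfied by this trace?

Satisfied

¬gps → ¬gps U gps holds at every position 0..9, and those are all positions ever visited, so G (¬gps → ¬gps U gps) holds.
Positions where ¬gps holds: 1, 2, 5, 6, 7, 8, 9.
Check ¬gps U gps at each: 1→ok, 2→ok, 5→ok, 6→ok, 7→ok, 8→ok, 9→ok.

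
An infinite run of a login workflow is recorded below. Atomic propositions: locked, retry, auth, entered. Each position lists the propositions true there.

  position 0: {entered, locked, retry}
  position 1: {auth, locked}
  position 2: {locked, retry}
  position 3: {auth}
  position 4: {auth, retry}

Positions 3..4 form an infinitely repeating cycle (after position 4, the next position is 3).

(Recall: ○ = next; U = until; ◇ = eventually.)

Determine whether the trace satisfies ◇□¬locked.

Holds

□¬locked holds at position 3, which is reachable from 0, so ◇□¬locked holds.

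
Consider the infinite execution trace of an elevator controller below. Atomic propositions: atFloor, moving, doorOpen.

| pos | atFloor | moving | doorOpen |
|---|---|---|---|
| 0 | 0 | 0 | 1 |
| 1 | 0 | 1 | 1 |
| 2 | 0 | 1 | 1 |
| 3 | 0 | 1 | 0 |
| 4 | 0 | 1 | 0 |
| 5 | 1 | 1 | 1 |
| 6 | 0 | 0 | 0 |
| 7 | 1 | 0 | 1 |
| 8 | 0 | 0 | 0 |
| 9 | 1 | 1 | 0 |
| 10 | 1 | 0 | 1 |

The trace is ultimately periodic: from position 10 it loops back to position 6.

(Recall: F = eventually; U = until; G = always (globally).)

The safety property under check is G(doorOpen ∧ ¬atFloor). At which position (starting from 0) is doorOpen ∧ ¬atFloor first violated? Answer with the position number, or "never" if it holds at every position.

Check doorOpen ∧ ¬atFloor at each position in order: 0 ✓, 1 ✓, 2 ✓.
At position 3 the labels are {moving}, so doorOpen ∧ ¬atFloor is false there. This is the first violation.

3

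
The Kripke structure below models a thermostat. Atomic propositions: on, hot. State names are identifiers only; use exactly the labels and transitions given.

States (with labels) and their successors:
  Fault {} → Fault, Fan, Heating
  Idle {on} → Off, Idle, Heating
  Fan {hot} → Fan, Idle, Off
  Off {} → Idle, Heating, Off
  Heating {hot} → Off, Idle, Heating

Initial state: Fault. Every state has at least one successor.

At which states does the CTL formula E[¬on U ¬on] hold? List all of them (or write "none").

States satisfying ¬on: {Fault, Fan, Off, Heating}.
States satisfying E[¬on U ¬on]: {Fault, Fan, Off, Heating}.

{Fault, Fan, Off, Heating}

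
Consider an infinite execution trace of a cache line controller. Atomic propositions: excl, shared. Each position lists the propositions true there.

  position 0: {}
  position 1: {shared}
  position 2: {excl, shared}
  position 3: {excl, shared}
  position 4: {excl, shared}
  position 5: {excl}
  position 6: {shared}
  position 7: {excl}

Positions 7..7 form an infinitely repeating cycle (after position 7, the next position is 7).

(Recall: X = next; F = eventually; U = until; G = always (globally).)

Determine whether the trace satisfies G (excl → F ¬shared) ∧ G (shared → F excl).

excl → F ¬shared holds at every position 0..7, and those are all positions ever visited, so G (excl → F ¬shared) holds.
Positions where excl holds: 2, 3, 4, 5, 7.
Check F ¬shared at each: 2→ok, 3→ok, 4→ok, 5→ok, 7→ok.
shared → F excl holds at every position 0..7, and those are all positions ever visited, so G (shared → F excl) holds.
Positions where shared holds: 1, 2, 3, 4, 6.
Check F excl at each: 1→ok, 2→ok, 3→ok, 4→ok, 6→ok.
At position 0: G (excl → F ¬shared) is true; G (shared → F excl) is true; so G (excl → F ¬shared) ∧ G (shared → F excl) is true.

Satisfied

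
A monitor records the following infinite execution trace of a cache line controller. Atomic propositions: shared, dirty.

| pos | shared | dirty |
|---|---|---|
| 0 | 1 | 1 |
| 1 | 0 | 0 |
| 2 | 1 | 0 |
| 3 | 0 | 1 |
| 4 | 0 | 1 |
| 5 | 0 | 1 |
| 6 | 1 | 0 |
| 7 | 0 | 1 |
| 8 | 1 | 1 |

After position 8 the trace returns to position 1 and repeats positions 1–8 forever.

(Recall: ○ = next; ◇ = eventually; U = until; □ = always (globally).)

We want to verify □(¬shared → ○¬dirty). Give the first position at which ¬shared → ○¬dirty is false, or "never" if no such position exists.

Check ¬shared → ○¬dirty at each position in order: 0 ✓, 1 ✓, 2 ✓.
At position 3 the labels are {dirty} and the next position 4 has {dirty}, so ¬shared → ○¬dirty is false there. This is the first violation.

3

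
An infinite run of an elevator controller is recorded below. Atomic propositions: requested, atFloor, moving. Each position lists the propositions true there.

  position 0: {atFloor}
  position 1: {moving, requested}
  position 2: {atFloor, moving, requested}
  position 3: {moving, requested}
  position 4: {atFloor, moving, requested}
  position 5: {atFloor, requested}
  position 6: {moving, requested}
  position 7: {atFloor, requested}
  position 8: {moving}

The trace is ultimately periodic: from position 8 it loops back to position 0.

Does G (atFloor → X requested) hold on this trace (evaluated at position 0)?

Violated

atFloor → X requested must hold at every position from 0 onward. It fails at position 7, so G (atFloor → X requested) is false.
Positions where atFloor holds: 0, 2, 4, 5, 7.
Check X requested at each: 0→ok, 2→ok, 4→ok, 5→ok, 7→fails.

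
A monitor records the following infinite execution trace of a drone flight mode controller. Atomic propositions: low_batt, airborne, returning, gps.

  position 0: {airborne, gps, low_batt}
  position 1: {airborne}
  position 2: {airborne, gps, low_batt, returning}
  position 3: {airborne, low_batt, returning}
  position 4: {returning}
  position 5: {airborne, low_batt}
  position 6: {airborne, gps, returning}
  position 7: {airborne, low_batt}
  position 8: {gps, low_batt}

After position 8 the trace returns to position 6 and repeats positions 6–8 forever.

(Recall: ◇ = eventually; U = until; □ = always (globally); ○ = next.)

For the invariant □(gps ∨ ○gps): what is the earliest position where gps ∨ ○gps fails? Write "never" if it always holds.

3

Check gps ∨ ○gps at each position in order: 0 ✓, 1 ✓, 2 ✓.
At position 3 the labels are {airborne, low_batt, returning} and the next position 4 has {returning}, so gps ∨ ○gps is false there. This is the first violation.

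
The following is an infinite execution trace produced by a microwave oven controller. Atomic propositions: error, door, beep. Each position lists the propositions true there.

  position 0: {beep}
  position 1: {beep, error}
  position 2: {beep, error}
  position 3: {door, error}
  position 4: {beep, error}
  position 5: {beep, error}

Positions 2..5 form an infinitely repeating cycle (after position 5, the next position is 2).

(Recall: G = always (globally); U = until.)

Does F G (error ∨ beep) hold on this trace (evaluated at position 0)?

G (error ∨ beep) holds at position 0, which is reachable from 0, so F G (error ∨ beep) holds.

Satisfied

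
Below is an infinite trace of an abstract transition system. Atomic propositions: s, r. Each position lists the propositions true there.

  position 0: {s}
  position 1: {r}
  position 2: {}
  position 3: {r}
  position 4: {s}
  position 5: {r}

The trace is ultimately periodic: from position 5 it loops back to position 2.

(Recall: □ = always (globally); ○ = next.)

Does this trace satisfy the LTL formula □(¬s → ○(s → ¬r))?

¬s → ○(s → ¬r) holds at every position 0..5, and those are all positions ever visited, so □(¬s → ○(s → ¬r)) holds.
Positions where ¬s holds: 1, 2, 3, 5.
Check ○(s → ¬r) at each: 1→ok, 2→ok, 3→ok, 5→ok.

Yes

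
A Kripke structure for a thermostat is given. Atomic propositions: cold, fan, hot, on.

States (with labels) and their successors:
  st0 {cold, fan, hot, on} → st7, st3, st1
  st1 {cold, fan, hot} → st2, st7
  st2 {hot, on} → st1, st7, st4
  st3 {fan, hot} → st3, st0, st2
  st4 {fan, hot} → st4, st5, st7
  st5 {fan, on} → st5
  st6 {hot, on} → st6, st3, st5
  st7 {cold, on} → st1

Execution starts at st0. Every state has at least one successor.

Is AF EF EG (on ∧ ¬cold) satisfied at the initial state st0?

States satisfying EF EG (on ∧ ¬cold): {st0, st1, st2, st3, st4, st5, st6, st7}.
States satisfying AF EF EG (on ∧ ¬cold): {st0, st1, st2, st3, st4, st5, st6, st7}.
st0 ∈ Sat(AF EF EG (on ∧ ¬cold)).

Holds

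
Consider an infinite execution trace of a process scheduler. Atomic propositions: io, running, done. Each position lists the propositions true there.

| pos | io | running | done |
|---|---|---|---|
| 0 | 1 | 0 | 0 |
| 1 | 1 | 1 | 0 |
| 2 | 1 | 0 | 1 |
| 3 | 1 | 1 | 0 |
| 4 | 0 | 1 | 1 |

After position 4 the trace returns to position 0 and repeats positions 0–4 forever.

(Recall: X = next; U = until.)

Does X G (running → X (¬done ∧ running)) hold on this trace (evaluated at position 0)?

Violated

The position after 0 is 1; G (running → X (¬done ∧ running)) is false there.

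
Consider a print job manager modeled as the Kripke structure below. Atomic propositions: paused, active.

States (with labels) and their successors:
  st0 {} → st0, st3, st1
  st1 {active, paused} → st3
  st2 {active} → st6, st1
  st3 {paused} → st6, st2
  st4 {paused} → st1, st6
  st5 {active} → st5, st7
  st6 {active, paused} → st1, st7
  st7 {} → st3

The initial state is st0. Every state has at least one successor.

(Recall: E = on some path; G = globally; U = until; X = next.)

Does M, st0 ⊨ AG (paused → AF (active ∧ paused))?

Satisfied

States satisfying paused → AF (active ∧ paused): {st0, st1, st2, st3, st4, st5, st6, st7}.
States satisfying AG (paused → AF (active ∧ paused)): {st0, st1, st2, st3, st4, st5, st6, st7}.
Every state reachable from st0 satisfies paused → AF (active ∧ paused).
st0 ∈ Sat(AG (paused → AF (active ∧ paused))).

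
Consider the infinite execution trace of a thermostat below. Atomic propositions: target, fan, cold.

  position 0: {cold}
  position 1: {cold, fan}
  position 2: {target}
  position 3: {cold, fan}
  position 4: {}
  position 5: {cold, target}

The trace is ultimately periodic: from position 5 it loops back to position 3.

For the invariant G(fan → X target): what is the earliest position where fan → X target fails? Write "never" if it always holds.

3

Check fan → X target at each position in order: 0 ✓, 1 ✓, 2 ✓.
At position 3 the labels are {cold, fan} and the next position 4 has {}, so fan → X target is false there. This is the first violation.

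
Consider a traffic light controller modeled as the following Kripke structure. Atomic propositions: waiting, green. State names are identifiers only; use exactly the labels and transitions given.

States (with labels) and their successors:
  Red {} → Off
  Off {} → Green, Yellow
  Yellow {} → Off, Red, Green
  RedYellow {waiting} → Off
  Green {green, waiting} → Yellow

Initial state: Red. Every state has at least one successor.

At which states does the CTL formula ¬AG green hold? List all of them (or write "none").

States satisfying green: {Green}.
States satisfying AG green: ∅.
States satisfying ¬AG green: {Red, Off, Yellow, RedYellow, Green}.

{Red, Off, Yellow, RedYellow, Green}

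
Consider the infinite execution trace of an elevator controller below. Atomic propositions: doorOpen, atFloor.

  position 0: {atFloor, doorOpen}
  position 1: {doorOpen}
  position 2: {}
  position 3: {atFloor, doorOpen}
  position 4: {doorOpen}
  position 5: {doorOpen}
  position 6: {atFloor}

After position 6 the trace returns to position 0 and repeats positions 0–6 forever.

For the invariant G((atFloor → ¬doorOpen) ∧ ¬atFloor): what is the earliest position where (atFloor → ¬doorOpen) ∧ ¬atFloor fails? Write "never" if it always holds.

0

At position 0 the labels are {atFloor, doorOpen}, so (atFloor → ¬doorOpen) ∧ ¬atFloor is false there. This is the first violation.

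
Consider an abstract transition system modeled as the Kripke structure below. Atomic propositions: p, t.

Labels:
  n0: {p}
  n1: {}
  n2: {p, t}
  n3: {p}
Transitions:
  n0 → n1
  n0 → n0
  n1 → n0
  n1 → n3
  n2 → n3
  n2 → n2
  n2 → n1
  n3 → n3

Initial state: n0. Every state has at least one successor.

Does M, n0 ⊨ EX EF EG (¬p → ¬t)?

Satisfied

States satisfying EF EG (¬p → ¬t): {n0, n1, n2, n3}.
States satisfying EX EF EG (¬p → ¬t): {n0, n1, n2, n3}.
n0 ∈ Sat(EX EF EG (¬p → ¬t)).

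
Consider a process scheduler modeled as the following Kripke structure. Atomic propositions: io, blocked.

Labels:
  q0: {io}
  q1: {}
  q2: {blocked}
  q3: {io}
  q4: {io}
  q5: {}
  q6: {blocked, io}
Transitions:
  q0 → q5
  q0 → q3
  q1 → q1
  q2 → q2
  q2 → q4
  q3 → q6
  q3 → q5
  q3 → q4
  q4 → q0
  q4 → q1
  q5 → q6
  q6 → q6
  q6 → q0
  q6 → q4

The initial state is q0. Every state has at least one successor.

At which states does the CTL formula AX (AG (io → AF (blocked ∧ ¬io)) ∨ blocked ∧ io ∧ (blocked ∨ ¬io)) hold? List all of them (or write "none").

{q1, q5}

States satisfying AX (AG (io → AF (blocked ∧ ¬io)) ∨ blocked ∧ io ∧ (blocked ∨ ¬io)): {q1, q5}.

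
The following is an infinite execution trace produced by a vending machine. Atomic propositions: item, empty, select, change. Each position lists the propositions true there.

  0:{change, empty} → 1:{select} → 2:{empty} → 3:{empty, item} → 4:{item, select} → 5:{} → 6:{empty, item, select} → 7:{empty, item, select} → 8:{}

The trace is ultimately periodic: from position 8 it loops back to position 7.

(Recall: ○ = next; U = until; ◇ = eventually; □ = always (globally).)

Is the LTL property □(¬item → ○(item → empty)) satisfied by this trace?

Holds

¬item → ○(item → empty) holds at every position 0..8, and those are all positions ever visited, so □(¬item → ○(item → empty)) holds.
Positions where ¬item holds: 0, 1, 2, 5, 8.
Check ○(item → empty) at each: 0→ok, 1→ok, 2→ok, 5→ok, 8→ok.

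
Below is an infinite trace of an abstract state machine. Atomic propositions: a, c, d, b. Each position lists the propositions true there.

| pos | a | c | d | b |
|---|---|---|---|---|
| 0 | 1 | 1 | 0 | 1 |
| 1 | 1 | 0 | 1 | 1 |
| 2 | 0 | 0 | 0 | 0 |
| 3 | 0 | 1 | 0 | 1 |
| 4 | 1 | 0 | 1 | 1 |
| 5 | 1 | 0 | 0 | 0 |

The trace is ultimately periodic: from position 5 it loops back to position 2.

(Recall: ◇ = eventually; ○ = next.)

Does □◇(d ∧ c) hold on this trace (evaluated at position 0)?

No

◇(d ∧ c) must hold at every position from 0 onward. It fails at position 0, so □◇(d ∧ c) is false.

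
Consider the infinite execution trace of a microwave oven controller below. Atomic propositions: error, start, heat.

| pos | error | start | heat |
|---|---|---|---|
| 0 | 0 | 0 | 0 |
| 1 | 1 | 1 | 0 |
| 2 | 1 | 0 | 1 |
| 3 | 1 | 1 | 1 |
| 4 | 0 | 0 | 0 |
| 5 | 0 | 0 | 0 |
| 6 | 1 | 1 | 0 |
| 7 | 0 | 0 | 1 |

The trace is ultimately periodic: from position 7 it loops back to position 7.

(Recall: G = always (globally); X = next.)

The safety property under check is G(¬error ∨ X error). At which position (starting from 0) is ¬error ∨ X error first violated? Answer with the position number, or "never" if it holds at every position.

3

Check ¬error ∨ X error at each position in order: 0 ✓, 1 ✓, 2 ✓.
At position 3 the labels are {error, heat, start} and the next position 4 has {}, so ¬error ∨ X error is false there. This is the first violation.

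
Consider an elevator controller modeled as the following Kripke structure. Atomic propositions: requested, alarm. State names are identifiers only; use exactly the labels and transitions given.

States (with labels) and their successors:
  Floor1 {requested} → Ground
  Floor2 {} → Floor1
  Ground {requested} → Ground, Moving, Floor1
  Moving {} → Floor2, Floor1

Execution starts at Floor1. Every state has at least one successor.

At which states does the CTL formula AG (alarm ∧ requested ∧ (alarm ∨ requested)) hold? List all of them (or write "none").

none

States satisfying alarm ∧ requested ∧ (alarm ∨ requested): ∅.
States satisfying AG (alarm ∧ requested ∧ (alarm ∨ requested)): ∅.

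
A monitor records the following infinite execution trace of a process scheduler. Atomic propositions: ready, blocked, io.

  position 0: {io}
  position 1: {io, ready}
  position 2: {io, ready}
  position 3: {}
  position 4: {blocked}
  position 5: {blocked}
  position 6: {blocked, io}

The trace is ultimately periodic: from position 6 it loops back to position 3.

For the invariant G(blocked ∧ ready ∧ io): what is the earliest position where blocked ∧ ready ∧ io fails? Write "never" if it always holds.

At position 0 the labels are {io}, so blocked ∧ ready ∧ io is false there. This is the first violation.

0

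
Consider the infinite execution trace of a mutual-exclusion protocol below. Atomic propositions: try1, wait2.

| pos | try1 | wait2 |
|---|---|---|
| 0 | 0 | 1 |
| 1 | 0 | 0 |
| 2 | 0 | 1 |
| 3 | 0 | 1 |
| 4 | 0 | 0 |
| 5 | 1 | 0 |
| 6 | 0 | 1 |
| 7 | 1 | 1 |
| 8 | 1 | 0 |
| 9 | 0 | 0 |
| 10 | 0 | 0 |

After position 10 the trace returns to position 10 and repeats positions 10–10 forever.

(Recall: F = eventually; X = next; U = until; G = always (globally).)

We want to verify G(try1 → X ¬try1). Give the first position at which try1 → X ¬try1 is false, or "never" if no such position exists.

7

Check try1 → X ¬try1 at each position in order: 0 ✓, 1 ✓, 2 ✓, 3 ✓, 4 ✓, 5 ✓, 6 ✓.
At position 7 the labels are {try1, wait2} and the next position 8 has {try1}, so try1 → X ¬try1 is false there. This is the first violation.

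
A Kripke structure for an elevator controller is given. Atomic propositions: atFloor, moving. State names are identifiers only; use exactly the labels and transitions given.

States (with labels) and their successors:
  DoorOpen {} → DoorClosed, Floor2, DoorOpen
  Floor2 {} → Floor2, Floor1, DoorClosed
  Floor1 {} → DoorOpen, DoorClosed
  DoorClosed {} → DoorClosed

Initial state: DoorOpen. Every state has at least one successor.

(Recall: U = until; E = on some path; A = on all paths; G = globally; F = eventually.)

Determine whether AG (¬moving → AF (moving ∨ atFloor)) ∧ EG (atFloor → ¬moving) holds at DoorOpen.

States satisfying ¬moving → AF (moving ∨ atFloor): ∅.
States satisfying AG (¬moving → AF (moving ∨ atFloor)): ∅.
States satisfying atFloor → ¬moving: {DoorOpen, Floor2, Floor1, DoorClosed}.
States satisfying EG (atFloor → ¬moving): {DoorOpen, Floor2, Floor1, DoorClosed}.
States satisfying AG (¬moving → AF (moving ∨ atFloor)) ∧ EG (atFloor → ¬moving): ∅.
DoorOpen ∉ Sat(AG (¬moving → AF (moving ∨ atFloor)) ∧ EG (atFloor → ¬moving)).

Does not hold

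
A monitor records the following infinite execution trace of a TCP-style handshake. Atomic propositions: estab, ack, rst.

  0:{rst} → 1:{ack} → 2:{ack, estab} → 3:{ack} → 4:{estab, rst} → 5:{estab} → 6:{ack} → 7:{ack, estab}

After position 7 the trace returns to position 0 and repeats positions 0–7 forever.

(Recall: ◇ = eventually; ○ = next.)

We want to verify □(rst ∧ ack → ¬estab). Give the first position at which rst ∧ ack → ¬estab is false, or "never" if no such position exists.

never

rst ∧ ack → ¬estab holds at every position 0..7, and those are all the positions the trace ever visits, so the invariant □(rst ∧ ack → ¬estab) is never violated.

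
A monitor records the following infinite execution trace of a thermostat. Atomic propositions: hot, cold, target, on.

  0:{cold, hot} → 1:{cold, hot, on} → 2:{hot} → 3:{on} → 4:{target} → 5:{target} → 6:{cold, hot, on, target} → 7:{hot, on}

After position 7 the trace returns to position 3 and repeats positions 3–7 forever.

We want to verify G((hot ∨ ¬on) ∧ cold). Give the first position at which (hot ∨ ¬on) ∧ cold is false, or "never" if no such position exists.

Check (hot ∨ ¬on) ∧ cold at each position in order: 0 ✓, 1 ✓.
At position 2 the labels are {hot}, so (hot ∨ ¬on) ∧ cold is false there. This is the first violation.

2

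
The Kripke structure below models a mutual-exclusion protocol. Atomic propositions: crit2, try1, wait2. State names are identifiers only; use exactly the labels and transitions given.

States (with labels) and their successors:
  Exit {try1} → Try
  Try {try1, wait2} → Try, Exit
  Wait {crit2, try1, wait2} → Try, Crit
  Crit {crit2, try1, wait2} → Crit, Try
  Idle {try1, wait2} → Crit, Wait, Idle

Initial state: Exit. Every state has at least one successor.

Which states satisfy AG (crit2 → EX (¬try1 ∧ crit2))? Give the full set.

{Exit, Try}

States satisfying crit2 → EX (¬try1 ∧ crit2): {Exit, Try, Idle}.
States satisfying AG (crit2 → EX (¬try1 ∧ crit2)): {Exit, Try}.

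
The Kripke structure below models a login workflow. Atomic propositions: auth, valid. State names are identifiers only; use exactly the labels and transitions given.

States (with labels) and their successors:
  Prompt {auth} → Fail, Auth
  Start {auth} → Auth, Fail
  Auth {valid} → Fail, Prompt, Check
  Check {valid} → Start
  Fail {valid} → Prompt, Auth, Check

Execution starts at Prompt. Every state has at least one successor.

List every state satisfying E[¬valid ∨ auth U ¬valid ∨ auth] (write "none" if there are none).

States satisfying ¬valid ∨ auth: {Prompt, Start}.
States satisfying E[¬valid ∨ auth U ¬valid ∨ auth]: {Prompt, Start}.

{Prompt, Start}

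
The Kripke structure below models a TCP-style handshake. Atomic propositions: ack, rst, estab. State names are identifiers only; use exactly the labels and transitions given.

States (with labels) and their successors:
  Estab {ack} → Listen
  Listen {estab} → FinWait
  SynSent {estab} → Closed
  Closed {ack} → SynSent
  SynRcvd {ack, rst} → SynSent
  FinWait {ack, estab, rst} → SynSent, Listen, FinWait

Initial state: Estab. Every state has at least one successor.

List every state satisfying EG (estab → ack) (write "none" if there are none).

{FinWait}

States satisfying estab → ack: {Estab, Closed, SynRcvd, FinWait}.
States satisfying EG (estab → ack): {FinWait}.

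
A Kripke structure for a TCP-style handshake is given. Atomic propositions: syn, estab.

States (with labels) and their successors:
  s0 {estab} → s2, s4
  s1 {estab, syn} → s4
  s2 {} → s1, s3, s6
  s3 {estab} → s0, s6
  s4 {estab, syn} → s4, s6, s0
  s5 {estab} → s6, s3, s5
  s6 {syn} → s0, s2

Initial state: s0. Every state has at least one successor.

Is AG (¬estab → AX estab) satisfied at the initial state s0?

No

States satisfying ¬estab → AX estab: {s0, s1, s3, s4, s5}.
States satisfying AG (¬estab → AX estab): ∅.
s2 is reachable from s0 and violates ¬estab → AX estab, so AG fails at s0.
s0 ∉ Sat(AG (¬estab → AX estab)).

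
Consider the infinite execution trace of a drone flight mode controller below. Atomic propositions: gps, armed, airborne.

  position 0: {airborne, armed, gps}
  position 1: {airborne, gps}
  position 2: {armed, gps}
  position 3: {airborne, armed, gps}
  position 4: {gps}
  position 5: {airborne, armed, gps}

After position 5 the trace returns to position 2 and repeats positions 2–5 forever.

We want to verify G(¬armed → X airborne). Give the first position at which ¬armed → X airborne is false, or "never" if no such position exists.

Check ¬armed → X airborne at each position in order: 0 ✓.
At position 1 the labels are {airborne, gps} and the next position 2 has {armed, gps}, so ¬armed → X airborne is false there. This is the first violation.

1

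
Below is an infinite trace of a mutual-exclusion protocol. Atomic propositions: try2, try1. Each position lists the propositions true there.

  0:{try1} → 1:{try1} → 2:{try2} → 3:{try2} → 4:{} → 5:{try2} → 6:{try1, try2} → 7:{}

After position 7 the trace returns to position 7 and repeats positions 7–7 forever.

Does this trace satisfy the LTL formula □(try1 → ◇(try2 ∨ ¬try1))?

try1 → ◇(try2 ∨ ¬try1) holds at every position 0..7, and those are all positions ever visited, so □(try1 → ◇(try2 ∨ ¬try1)) holds.
Positions where try1 holds: 0, 1, 6.
Check ◇(try2 ∨ ¬try1) at each: 0→ok, 1→ok, 6→ok.

Satisfied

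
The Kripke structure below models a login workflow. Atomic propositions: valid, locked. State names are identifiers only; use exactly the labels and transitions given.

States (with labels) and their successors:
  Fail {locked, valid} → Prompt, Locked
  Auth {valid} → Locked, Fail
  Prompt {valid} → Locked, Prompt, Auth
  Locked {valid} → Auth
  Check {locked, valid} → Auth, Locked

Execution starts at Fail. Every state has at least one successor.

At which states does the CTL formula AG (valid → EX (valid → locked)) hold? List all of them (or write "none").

States satisfying valid → EX (valid → locked): {Auth}.
States satisfying AG (valid → EX (valid → locked)): ∅.

none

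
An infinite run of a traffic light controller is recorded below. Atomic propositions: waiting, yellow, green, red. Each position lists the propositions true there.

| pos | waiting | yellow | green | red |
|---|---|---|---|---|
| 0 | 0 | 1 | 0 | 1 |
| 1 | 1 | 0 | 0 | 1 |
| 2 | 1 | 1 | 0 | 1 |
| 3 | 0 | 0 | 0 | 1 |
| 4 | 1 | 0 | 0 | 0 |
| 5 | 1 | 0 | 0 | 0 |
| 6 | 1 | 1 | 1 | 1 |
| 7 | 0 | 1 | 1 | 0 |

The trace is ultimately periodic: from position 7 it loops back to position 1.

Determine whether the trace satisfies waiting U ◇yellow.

Satisfied

Walking from position 0: ◇yellow first holds at position 0, and waiting holds at every earlier position along the way, so waiting U ◇yellow holds.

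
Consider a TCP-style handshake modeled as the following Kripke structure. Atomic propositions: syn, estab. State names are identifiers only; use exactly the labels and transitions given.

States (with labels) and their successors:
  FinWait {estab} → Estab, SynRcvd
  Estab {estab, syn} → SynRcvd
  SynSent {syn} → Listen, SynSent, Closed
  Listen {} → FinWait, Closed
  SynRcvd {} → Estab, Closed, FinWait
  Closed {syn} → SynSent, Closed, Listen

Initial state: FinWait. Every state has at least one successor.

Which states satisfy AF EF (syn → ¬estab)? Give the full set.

States satisfying EF (syn → ¬estab): {FinWait, Estab, SynSent, Listen, SynRcvd, Closed}.
States satisfying AF EF (syn → ¬estab): {FinWait, Estab, SynSent, Listen, SynRcvd, Closed}.

{FinWait, Estab, SynSent, Listen, SynRcvd, Closed}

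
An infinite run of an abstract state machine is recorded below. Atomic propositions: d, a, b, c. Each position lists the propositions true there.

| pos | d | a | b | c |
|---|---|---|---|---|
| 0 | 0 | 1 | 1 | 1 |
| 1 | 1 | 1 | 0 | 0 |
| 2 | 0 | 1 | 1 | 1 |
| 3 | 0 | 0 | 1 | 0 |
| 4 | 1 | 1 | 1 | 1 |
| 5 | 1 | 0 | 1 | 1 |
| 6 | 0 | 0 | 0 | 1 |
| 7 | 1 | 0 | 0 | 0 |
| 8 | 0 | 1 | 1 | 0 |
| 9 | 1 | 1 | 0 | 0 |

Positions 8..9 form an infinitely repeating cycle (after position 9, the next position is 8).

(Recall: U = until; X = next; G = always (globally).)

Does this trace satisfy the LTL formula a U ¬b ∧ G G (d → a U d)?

Holds

Walking from position 0: ¬b first holds at position 1, and a holds at every earlier position along the way, so a U ¬b holds.
G (d → a U d) holds at every position 0..9, and those are all positions ever visited, so G G (d → a U d) holds.
At position 0: a U ¬b is true; G G (d → a U d) is true; so a U ¬b ∧ G G (d → a U d) is true.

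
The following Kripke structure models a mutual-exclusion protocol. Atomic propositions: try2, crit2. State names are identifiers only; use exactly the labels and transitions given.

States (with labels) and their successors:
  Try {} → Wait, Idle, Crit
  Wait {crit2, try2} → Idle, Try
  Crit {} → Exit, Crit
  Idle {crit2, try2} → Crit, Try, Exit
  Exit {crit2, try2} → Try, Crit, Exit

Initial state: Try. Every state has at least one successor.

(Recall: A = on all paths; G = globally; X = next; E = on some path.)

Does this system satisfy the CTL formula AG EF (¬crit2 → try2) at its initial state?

Yes

States satisfying EF (¬crit2 → try2): {Try, Wait, Crit, Idle, Exit}.
States satisfying AG EF (¬crit2 → try2): {Try, Wait, Crit, Idle, Exit}.
Every state reachable from Try satisfies EF (¬crit2 → try2).
Try ∈ Sat(AG EF (¬crit2 → try2)).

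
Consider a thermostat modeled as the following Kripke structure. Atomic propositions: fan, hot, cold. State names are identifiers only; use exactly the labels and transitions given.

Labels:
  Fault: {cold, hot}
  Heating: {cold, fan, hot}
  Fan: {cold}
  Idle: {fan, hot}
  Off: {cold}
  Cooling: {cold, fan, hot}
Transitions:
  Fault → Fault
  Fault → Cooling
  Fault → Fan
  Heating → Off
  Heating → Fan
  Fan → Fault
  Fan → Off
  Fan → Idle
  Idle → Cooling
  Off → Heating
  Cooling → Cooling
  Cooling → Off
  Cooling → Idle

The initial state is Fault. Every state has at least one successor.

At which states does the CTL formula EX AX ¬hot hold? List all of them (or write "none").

States satisfying AX ¬hot: {Heating}.
States satisfying EX AX ¬hot: {Off}.

{Off}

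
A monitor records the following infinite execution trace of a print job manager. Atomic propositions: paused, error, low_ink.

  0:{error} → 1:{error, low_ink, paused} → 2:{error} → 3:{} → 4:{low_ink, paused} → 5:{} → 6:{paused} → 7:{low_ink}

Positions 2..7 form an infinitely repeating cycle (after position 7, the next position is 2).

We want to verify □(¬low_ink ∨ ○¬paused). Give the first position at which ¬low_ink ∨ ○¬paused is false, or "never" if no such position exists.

¬low_ink ∨ ○¬paused holds at every position 0..7, and those are all the positions the trace ever visits, so the invariant □(¬low_ink ∨ ○¬paused) is never violated.

never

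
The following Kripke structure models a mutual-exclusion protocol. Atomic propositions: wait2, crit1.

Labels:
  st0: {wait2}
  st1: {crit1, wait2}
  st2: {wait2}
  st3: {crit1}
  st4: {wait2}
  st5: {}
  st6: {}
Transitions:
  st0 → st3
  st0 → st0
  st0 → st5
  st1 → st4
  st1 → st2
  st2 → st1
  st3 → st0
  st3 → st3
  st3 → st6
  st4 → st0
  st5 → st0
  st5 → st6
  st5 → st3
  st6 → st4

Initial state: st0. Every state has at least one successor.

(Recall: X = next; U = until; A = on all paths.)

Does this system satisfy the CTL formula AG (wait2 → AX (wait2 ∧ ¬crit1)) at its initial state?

No

States satisfying wait2 → AX (wait2 ∧ ¬crit1): {st1, st3, st4, st5, st6}.
States satisfying AG (wait2 → AX (wait2 ∧ ¬crit1)): ∅.
st0 is reachable from st0 and violates wait2 → AX (wait2 ∧ ¬crit1), so AG fails at st0.
st0 ∉ Sat(AG (wait2 → AX (wait2 ∧ ¬crit1))).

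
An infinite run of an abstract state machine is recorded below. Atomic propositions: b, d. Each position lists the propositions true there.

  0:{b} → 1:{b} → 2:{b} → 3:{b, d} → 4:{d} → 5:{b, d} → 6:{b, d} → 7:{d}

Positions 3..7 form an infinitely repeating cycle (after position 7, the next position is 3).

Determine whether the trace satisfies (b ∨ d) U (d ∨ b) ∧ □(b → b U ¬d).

Does not hold

Walking from position 0: d ∨ b first holds at position 0, and b ∨ d holds at every earlier position along the way, so (b ∨ d) U (d ∨ b) holds.
b → b U ¬d must hold at every position from 0 onward. It fails at position 3, so □(b → b U ¬d) is false.
Positions where b holds: 0, 1, 2, 3, 5, 6.
Check b U ¬d at each: 0→ok, 1→ok, 2→ok, 3→fails, 5→fails, 6→fails.
At position 0: (b ∨ d) U (d ∨ b) is true; □(b → b U ¬d) is false; so (b ∨ d) U (d ∨ b) ∧ □(b → b U ¬d) is false.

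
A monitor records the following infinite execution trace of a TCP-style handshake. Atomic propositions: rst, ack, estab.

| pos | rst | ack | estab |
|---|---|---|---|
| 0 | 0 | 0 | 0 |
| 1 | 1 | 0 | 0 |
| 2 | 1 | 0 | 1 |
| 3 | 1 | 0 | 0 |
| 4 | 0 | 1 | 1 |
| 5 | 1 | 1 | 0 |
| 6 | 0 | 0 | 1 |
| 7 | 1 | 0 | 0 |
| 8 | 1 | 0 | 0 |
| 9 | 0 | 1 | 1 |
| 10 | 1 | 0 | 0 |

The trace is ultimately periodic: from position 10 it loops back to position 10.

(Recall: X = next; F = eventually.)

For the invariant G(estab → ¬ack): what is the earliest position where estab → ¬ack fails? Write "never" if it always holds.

Check estab → ¬ack at each position in order: 0 ✓, 1 ✓, 2 ✓, 3 ✓.
At position 4 the labels are {ack, estab}, so estab → ¬ack is false there. This is the first violation.

4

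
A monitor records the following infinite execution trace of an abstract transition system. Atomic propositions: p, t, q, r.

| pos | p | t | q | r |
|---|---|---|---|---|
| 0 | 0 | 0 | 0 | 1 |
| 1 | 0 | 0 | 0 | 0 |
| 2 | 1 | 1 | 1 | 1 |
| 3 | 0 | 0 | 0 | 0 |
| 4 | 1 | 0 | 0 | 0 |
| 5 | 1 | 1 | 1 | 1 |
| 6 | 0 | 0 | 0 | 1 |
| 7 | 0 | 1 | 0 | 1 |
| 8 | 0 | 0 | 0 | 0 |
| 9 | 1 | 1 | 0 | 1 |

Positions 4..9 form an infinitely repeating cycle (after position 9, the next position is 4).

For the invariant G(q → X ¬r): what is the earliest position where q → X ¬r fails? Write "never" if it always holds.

Check q → X ¬r at each position in order: 0 ✓, 1 ✓, 2 ✓, 3 ✓, 4 ✓.
At position 5 the labels are {p, q, r, t} and the next position 6 has {r}, so q → X ¬r is false there. This is the first violation.

5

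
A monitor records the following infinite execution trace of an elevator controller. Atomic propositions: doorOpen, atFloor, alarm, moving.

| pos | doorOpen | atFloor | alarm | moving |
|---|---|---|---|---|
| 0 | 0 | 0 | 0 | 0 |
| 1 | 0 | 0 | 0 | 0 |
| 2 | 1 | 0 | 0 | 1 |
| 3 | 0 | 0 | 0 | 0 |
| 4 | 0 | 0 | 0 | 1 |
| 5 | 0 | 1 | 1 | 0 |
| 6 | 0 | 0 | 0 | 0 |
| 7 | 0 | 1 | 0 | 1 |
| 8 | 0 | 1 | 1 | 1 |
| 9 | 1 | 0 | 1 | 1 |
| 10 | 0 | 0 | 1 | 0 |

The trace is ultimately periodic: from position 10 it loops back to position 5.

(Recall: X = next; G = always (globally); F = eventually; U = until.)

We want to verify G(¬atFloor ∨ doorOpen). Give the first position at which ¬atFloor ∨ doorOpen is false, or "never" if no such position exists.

5

Check ¬atFloor ∨ doorOpen at each position in order: 0 ✓, 1 ✓, 2 ✓, 3 ✓, 4 ✓.
At position 5 the labels are {alarm, atFloor}, so ¬atFloor ∨ doorOpen is false there. This is the first violation.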